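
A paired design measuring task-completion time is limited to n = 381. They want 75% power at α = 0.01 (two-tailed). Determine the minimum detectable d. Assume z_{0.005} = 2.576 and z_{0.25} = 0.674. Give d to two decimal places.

d_min ≈ 0.17

For a single sample (or paired design) of n = 381: d_min = (z_{α/2} + z_β)/√n.
z-sum = 2.576 + 0.674 = 3.250.
d_min = 3.250 / √381 = 3.250 / 19.519 = 0.167.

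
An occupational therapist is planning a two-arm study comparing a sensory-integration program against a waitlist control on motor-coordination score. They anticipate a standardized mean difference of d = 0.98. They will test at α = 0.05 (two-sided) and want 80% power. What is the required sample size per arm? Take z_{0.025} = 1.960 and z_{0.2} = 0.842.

n = 17 per group

For two independent groups with equal n: n = 2·((z_{α/2} + z_β) / d)².
z_{α/2} + z_β = 1.960 + 0.842 = 2.802.
n = 2 × (2.802 / 0.98)² = 2 × 2.859² = 2 × 8.17 = 16.3.
Round up to the next whole participant.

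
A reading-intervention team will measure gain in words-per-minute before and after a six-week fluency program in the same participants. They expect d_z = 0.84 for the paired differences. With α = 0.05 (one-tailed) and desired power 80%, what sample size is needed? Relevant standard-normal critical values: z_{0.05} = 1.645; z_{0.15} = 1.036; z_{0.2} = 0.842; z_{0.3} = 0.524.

For a paired (one-sample on differences) test: n = ((z_{α} + z_β) / d)².
z_{α} + z_β = 1.645 + 0.842 = 2.487.
n = (2.487 / 0.84)² = 2.961² = 8.77.
Round up.

n = 9 pairs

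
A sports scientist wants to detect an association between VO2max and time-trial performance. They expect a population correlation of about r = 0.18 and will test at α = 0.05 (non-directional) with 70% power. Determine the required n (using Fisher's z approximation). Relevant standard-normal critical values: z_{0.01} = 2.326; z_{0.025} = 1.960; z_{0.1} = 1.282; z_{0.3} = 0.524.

Fisher's z: C = ½·ln((1+r)/(1−r)) = ½·ln(1.4390) = 0.1820.
n = ((z_{α/2} + z_β)/C)² + 3.
(1.960 + 0.524) / 0.1820 = 2.484 / 0.1820 = 13.648.
n = 13.648² + 3 = 186.28 + 3 = 189.3.
Round up.

n = 190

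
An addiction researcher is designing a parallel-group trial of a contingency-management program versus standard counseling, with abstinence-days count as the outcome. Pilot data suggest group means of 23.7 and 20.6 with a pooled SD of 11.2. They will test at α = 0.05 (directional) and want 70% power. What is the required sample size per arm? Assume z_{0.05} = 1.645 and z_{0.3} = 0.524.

Cohen's d = |M₁ − M₂| / SD_pooled = |23.7 − 20.6| / 11.2 = 3.1 / 11.2 = 0.277.
For two independent groups with equal n: n = 2·((z_{α} + z_β) / d)².
z_{α} + z_β = 1.645 + 0.524 = 2.169.
n = 2 × (2.169 / 0.277)² = 2 × 7.830² = 2 × 61.31 = 122.6.
Round up to the next whole participant.

n = 123 per group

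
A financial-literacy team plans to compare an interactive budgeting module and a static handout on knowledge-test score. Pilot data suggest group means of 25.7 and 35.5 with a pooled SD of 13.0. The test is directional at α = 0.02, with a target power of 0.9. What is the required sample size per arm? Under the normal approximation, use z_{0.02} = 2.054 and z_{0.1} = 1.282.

n = 40 per group

Cohen's d = |M₁ − M₂| / SD_pooled = |25.7 − 35.5| / 13.0 = 9.8 / 13.0 = 0.754.
For two independent groups with equal n: n = 2·((z_{α} + z_β) / d)².
z_{α} + z_β = 2.054 + 1.282 = 3.336.
n = 2 × (3.336 / 0.754)² = 2 × 4.424² = 2 × 19.58 = 39.2.
Round up to the next whole participant.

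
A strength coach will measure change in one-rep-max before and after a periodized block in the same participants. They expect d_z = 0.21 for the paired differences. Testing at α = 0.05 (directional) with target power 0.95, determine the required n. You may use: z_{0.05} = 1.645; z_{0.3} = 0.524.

n = 246 pairs

For a paired (one-sample on differences) test: n = ((z_{α} + z_β) / d)².
z_{α} + z_β = 1.645 + 1.645 = 3.290.
n = (3.290 / 0.21)² = 15.667² = 245.44.
Round up.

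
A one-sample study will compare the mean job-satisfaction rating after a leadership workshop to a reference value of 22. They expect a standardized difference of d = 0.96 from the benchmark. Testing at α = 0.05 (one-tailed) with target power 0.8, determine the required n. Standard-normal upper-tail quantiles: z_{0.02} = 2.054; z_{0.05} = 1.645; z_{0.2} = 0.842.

n = 7

For a one-sample test: n = ((z_{α} + z_β) / d)².
z_{α} + z_β = 1.645 + 0.842 = 2.487.
n = (2.487 / 0.96)² = 2.591² = 6.71.
Round up.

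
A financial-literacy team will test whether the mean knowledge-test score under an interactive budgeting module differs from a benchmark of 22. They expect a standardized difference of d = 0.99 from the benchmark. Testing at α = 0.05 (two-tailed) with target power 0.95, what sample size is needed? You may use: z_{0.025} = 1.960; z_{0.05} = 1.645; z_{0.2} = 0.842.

For a one-sample test: n = ((z_{α/2} + z_β) / d)².
z_{α/2} + z_β = 1.960 + 1.645 = 3.605.
n = (3.605 / 0.99)² = 3.641² = 13.26.
Round up.

n = 14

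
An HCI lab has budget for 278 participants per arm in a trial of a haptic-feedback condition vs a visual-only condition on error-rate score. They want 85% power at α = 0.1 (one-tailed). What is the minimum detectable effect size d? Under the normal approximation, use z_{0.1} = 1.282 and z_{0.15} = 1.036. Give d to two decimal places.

For two independent groups of n = 278 each: d_min = (z_{α} + z_β)·√(2/n).
z-sum = 1.282 + 1.036 = 2.318.
d_min = 2.318 × √(2/278) = 2.318 × 0.0848 = 0.197.

d_min ≈ 0.20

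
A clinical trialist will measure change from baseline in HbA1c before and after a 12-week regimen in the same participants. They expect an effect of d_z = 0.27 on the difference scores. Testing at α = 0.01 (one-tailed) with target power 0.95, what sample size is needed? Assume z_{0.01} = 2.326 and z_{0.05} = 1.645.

n = 217 pairs

For a paired (one-sample on differences) test: n = ((z_{α} + z_β) / d)².
z_{α} + z_β = 2.326 + 1.645 = 3.971.
n = (3.971 / 0.27)² = 14.707² = 216.31.
Round up.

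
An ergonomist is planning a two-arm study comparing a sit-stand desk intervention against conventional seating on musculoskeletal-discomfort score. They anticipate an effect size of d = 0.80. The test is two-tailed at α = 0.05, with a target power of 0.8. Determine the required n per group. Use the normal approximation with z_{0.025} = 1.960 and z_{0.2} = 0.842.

n = 25 per group

For two independent groups with equal n: n = 2·((z_{α/2} + z_β) / d)².
z_{α/2} + z_β = 1.960 + 0.842 = 2.802.
n = 2 × (2.802 / 0.80)² = 2 × 3.502² = 2 × 12.27 = 24.5.
Round up to the next whole participant.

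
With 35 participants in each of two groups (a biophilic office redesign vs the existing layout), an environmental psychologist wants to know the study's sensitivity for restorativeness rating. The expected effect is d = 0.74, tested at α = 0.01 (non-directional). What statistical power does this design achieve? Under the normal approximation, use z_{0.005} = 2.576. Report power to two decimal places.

power ≈ 0.70

For two equal groups, power = Φ(d·√(n/2) − z_{α/2}).
d·√(n/2) = 0.74 × √(35/2) = 0.74 × 4.183 = 3.096.
z_β = 3.096 − 2.576 = 0.520.
Power = Φ(0.520) = 0.698.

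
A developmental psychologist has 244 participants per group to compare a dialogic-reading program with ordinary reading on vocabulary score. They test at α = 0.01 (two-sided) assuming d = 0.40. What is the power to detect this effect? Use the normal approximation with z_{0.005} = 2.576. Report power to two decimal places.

For two equal groups, power = Φ(d·√(n/2) − z_{α/2}).
d·√(n/2) = 0.40 × √(244/2) = 0.40 × 11.045 = 4.418.
z_β = 4.418 − 2.576 = 1.842.
Power = Φ(1.842) = 0.967.

power ≈ 0.97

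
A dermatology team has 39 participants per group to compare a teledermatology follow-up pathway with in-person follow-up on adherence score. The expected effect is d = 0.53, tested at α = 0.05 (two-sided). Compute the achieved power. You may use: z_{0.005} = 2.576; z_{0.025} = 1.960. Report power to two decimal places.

power ≈ 0.65

For two equal groups, power = Φ(d·√(n/2) − z_{α/2}).
d·√(n/2) = 0.53 × √(39/2) = 0.53 × 4.416 = 2.340.
z_β = 2.340 − 1.960 = 0.380.
Power = Φ(0.380) = 0.648.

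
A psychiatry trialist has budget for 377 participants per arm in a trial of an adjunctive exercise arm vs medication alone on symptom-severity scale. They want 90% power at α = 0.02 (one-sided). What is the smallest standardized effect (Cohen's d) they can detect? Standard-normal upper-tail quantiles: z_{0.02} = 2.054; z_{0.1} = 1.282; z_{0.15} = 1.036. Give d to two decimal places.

For two independent groups of n = 377 each: d_min = (z_{α} + z_β)·√(2/n).
z-sum = 2.054 + 1.282 = 3.336.
d_min = 3.336 × √(2/377) = 3.336 × 0.0728 = 0.243.

d_min ≈ 0.24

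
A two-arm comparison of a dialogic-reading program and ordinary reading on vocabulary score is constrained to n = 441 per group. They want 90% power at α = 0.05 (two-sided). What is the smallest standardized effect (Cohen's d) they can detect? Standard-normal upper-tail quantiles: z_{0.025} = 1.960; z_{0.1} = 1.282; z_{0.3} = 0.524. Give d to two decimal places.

d_min ≈ 0.22

For two independent groups of n = 441 each: d_min = (z_{α/2} + z_β)·√(2/n).
z-sum = 1.960 + 1.282 = 3.242.
d_min = 3.242 × √(2/441) = 3.242 × 0.0673 = 0.218.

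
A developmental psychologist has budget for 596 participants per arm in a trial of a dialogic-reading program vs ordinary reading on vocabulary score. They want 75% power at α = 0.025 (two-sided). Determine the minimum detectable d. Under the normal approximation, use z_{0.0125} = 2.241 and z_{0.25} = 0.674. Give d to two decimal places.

For two independent groups of n = 596 each: d_min = (z_{α/2} + z_β)·√(2/n).
z-sum = 2.241 + 0.674 = 2.915.
d_min = 2.915 × √(2/596) = 2.915 × 0.0579 = 0.169.

d_min ≈ 0.17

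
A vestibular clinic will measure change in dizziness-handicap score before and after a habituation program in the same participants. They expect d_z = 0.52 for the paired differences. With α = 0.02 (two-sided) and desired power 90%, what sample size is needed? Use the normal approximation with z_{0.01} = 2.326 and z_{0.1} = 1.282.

n = 49 pairs

For a paired (one-sample on differences) test: n = ((z_{α/2} + z_β) / d)².
z_{α/2} + z_β = 2.326 + 1.282 = 3.608.
n = (3.608 / 0.52)² = 6.938² = 48.14.
Round up.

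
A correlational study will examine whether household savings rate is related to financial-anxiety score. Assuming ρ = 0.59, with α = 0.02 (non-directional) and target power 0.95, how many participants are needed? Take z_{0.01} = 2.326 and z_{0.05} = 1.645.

Fisher's z: C = ½·ln((1+r)/(1−r)) = ½·ln(3.8780) = 0.6777.
n = ((z_{α/2} + z_β)/C)² + 3.
(2.326 + 1.645) / 0.6777 = 3.971 / 0.6777 = 5.860.
n = 5.860² + 3 = 34.33 + 3 = 37.3.
Round up.

n = 38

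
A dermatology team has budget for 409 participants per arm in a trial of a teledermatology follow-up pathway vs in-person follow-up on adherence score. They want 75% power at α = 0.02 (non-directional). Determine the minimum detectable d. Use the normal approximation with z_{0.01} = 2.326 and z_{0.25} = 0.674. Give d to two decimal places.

d_min ≈ 0.21

For two independent groups of n = 409 each: d_min = (z_{α/2} + z_β)·√(2/n).
z-sum = 2.326 + 0.674 = 3.000.
d_min = 3.000 × √(2/409) = 3.000 × 0.0699 = 0.210.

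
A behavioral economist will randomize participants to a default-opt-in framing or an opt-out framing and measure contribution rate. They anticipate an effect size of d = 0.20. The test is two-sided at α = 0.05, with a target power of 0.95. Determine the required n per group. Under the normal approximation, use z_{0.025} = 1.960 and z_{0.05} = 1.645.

n = 650 per group

For two independent groups with equal n: n = 2·((z_{α/2} + z_β) / d)².
z_{α/2} + z_β = 1.960 + 1.645 = 3.605.
n = 2 × (3.605 / 0.20)² = 2 × 18.025² = 2 × 324.90 = 649.8.
Round up to the next whole participant.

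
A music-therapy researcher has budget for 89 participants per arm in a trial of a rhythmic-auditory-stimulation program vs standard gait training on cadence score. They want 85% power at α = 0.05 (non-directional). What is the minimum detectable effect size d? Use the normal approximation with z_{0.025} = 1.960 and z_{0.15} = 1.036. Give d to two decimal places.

d_min ≈ 0.45

For two independent groups of n = 89 each: d_min = (z_{α/2} + z_β)·√(2/n).
z-sum = 1.960 + 1.036 = 2.996.
d_min = 2.996 × √(2/89) = 2.996 × 0.1499 = 0.449.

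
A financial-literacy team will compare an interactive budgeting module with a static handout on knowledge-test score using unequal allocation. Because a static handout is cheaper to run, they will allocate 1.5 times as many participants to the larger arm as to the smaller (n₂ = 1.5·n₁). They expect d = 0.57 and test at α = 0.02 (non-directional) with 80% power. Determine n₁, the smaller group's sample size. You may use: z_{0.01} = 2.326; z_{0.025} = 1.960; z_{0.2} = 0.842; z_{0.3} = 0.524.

With allocation ratio k = n₂/n₁ = 1.5, Var(x̄₁−x̄₂) = σ²(1/n₁ + 1/(k·n₁)) = σ²·(k+1)/(k·n₁).
So n₁ = (1 + 1/k)·((z_{α/2} + z_β)/d)² = 1.667 × (3.168/0.57)².
n₁ = 1.667 × 30.89 = 51.5.
Round up: n₁ = 52, giving n₂ = 1.5 × 52 = 78.

n₁ = 52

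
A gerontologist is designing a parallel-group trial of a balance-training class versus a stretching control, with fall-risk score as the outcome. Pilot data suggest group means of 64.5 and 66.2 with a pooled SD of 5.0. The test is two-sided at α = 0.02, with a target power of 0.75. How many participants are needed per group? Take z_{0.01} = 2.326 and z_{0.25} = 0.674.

n = 156 per group

Cohen's d = |M₁ − M₂| / SD_pooled = |64.5 − 66.2| / 5.0 = 1.7 / 5.0 = 0.340.
For two independent groups with equal n: n = 2·((z_{α/2} + z_β) / d)².
z_{α/2} + z_β = 2.326 + 0.674 = 3.000.
n = 2 × (3.000 / 0.340)² = 2 × 8.824² = 2 × 77.85 = 155.7.
Round up to the next whole participant.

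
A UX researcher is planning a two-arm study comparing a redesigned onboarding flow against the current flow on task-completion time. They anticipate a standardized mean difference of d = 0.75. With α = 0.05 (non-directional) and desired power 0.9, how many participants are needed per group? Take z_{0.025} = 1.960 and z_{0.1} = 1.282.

n = 38 per group

For two independent groups with equal n: n = 2·((z_{α/2} + z_β) / d)².
z_{α/2} + z_β = 1.960 + 1.282 = 3.242.
n = 2 × (3.242 / 0.75)² = 2 × 4.323² = 2 × 18.69 = 37.4.
Round up to the next whole participant.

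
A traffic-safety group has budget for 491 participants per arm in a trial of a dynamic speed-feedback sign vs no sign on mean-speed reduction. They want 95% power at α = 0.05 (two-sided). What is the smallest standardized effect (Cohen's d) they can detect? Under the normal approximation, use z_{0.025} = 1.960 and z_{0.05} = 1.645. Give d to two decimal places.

d_min ≈ 0.23

For two independent groups of n = 491 each: d_min = (z_{α/2} + z_β)·√(2/n).
z-sum = 1.960 + 1.645 = 3.605.
d_min = 3.605 × √(2/491) = 3.605 × 0.0638 = 0.230.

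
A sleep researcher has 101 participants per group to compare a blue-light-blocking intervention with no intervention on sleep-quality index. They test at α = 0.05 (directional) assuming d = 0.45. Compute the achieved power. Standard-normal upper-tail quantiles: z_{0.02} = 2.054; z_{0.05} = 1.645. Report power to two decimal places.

For two equal groups, power = Φ(d·√(n/2) − z_{α}).
d·√(n/2) = 0.45 × √(101/2) = 0.45 × 7.106 = 3.198.
z_β = 3.198 − 1.645 = 1.553.
Power = Φ(1.553) = 0.940.

power ≈ 0.94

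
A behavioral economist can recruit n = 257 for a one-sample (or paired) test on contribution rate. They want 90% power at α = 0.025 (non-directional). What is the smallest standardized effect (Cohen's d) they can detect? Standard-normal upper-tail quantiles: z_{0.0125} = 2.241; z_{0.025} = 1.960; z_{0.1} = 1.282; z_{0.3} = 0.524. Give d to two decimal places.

d_min ≈ 0.22

For a single sample (or paired design) of n = 257: d_min = (z_{α/2} + z_β)/√n.
z-sum = 2.241 + 1.282 = 3.523.
d_min = 3.523 / √257 = 3.523 / 16.031 = 0.220.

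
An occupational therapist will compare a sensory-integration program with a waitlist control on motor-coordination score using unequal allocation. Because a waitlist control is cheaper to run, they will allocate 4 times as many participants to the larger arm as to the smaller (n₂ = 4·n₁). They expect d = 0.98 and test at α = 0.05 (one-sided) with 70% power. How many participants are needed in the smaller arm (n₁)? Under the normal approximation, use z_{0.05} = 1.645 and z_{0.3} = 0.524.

n₁ = 7

With allocation ratio k = n₂/n₁ = 4, Var(x̄₁−x̄₂) = σ²(1/n₁ + 1/(k·n₁)) = σ²·(k+1)/(k·n₁).
So n₁ = (1 + 1/k)·((z_{α} + z_β)/d)² = 1.250 × (2.169/0.98)².
n₁ = 1.250 × 4.90 = 6.1.
Round up: n₁ = 7, giving n₂ = 4 × 7 = 28.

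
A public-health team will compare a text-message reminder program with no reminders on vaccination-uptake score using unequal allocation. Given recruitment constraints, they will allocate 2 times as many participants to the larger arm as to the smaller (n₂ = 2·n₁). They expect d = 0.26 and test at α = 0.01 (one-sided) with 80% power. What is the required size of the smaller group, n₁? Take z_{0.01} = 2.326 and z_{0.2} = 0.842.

n₁ = 223

With allocation ratio k = n₂/n₁ = 2, Var(x̄₁−x̄₂) = σ²(1/n₁ + 1/(k·n₁)) = σ²·(k+1)/(k·n₁).
So n₁ = (1 + 1/k)·((z_{α} + z_β)/d)² = 1.500 × (3.168/0.26)².
n₁ = 1.500 × 148.46 = 222.7.
Round up: n₁ = 223, giving n₂ = 2 × 223 = 446.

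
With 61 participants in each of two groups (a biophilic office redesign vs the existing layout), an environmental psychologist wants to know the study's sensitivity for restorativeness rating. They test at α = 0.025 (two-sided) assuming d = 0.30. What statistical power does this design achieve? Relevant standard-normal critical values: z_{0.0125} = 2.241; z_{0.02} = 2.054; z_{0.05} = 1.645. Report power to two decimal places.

For two equal groups, power = Φ(d·√(n/2) − z_{α/2}).
d·√(n/2) = 0.30 × √(61/2) = 0.30 × 5.523 = 1.657.
z_β = 1.657 − 2.241 = -0.584.
Power = Φ(-0.584) = 0.280.

power ≈ 0.28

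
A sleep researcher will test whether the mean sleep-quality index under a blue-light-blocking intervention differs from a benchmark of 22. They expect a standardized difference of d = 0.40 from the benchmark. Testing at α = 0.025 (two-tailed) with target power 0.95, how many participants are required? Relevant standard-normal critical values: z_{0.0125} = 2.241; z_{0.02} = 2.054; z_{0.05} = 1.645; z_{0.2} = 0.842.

For a one-sample test: n = ((z_{α/2} + z_β) / d)².
z_{α/2} + z_β = 2.241 + 1.645 = 3.886.
n = (3.886 / 0.40)² = 9.715² = 94.38.
Round up.

n = 95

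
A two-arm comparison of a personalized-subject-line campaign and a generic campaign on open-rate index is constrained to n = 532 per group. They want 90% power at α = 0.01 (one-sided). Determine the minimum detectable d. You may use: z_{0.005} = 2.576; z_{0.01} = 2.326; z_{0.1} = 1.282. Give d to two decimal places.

For two independent groups of n = 532 each: d_min = (z_{α} + z_β)·√(2/n).
z-sum = 2.326 + 1.282 = 3.608.
d_min = 3.608 × √(2/532) = 3.608 × 0.0613 = 0.221.

d_min ≈ 0.22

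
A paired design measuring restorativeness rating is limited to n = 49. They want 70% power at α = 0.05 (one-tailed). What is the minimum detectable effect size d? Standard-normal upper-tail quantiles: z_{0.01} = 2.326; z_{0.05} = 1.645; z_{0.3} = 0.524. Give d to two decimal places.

For a single sample (or paired design) of n = 49: d_min = (z_{α} + z_β)/√n.
z-sum = 1.645 + 0.524 = 2.169.
d_min = 2.169 / √49 = 2.169 / 7.000 = 0.310.

d_min ≈ 0.31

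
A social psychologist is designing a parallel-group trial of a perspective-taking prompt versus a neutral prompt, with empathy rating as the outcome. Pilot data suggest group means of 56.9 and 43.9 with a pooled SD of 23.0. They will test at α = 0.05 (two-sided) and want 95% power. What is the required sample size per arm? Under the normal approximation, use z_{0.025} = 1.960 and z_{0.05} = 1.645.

Cohen's d = |M₁ − M₂| / SD_pooled = |56.9 − 43.9| / 23.0 = 13.0 / 23.0 = 0.565.
For two independent groups with equal n: n = 2·((z_{α/2} + z_β) / d)².
z_{α/2} + z_β = 1.960 + 1.645 = 3.605.
n = 2 × (3.605 / 0.565)² = 2 × 6.381² = 2 × 40.71 = 81.4.
Round up to the next whole participant.

n = 82 per group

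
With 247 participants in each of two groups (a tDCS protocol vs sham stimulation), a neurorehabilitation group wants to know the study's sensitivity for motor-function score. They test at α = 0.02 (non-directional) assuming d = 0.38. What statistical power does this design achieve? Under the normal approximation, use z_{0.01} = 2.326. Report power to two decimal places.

For two equal groups, power = Φ(d·√(n/2) − z_{α/2}).
d·√(n/2) = 0.38 × √(247/2) = 0.38 × 11.113 = 4.223.
z_β = 4.223 − 2.326 = 1.897.
Power = Φ(1.897) = 0.971.

power ≈ 0.97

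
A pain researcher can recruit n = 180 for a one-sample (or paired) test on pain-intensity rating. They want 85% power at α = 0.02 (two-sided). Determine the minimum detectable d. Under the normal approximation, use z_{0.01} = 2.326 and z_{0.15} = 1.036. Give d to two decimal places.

For a single sample (or paired design) of n = 180: d_min = (z_{α/2} + z_β)/√n.
z-sum = 2.326 + 1.036 = 3.362.
d_min = 3.362 / √180 = 3.362 / 13.416 = 0.251.

d_min ≈ 0.25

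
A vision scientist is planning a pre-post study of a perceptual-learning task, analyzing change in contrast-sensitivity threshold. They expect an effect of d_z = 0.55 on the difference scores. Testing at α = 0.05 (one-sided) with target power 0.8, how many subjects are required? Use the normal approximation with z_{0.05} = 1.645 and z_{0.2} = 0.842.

For a paired (one-sample on differences) test: n = ((z_{α} + z_β) / d)².
z_{α} + z_β = 1.645 + 0.842 = 2.487.
n = (2.487 / 0.55)² = 4.522² = 20.45.
Round up.

n = 21 pairs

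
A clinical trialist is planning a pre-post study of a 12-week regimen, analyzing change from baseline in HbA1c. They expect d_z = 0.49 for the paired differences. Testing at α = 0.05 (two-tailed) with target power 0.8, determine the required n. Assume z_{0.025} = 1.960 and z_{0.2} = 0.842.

For a paired (one-sample on differences) test: n = ((z_{α/2} + z_β) / d)².
z_{α/2} + z_β = 1.960 + 0.842 = 2.802.
n = (2.802 / 0.49)² = 5.718² = 32.70.
Round up.

n = 33 pairs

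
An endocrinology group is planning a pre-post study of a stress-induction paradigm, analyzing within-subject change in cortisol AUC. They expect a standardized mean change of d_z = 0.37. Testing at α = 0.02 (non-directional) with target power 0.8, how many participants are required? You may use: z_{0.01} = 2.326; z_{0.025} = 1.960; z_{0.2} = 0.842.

For a paired (one-sample on differences) test: n = ((z_{α/2} + z_β) / d)².
z_{α/2} + z_β = 2.326 + 0.842 = 3.168.
n = (3.168 / 0.37)² = 8.562² = 73.31.
Round up.

n = 74 pairs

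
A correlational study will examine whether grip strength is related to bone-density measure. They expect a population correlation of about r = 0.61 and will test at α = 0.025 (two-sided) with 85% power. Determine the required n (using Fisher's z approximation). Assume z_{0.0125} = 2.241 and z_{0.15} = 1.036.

Fisher's z: C = ½·ln((1+r)/(1−r)) = ½·ln(4.1282) = 0.7089.
n = ((z_{α/2} + z_β)/C)² + 3.
(2.241 + 1.036) / 0.7089 = 3.277 / 0.7089 = 4.623.
n = 4.623² + 3 = 21.37 + 3 = 24.4.
Round up.

n = 25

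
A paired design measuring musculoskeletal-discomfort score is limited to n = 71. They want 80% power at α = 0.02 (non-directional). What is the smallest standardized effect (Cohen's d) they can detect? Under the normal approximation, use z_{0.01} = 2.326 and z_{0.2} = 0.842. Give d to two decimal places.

d_min ≈ 0.38

For a single sample (or paired design) of n = 71: d_min = (z_{α/2} + z_β)/√n.
z-sum = 2.326 + 0.842 = 3.168.
d_min = 3.168 / √71 = 3.168 / 8.426 = 0.376.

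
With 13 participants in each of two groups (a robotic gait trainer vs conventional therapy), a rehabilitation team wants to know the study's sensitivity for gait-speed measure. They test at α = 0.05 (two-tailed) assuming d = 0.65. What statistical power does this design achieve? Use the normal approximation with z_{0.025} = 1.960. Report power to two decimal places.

power ≈ 0.38

For two equal groups, power = Φ(d·√(n/2) − z_{α/2}).
d·√(n/2) = 0.65 × √(13/2) = 0.65 × 2.550 = 1.657.
z_β = 1.657 − 1.960 = -0.303.
Power = Φ(-0.303) = 0.381.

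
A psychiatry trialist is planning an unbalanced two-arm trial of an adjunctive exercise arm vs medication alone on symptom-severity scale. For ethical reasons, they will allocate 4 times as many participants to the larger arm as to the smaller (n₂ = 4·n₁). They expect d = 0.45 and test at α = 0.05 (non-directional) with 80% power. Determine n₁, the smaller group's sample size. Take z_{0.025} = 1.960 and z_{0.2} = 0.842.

With allocation ratio k = n₂/n₁ = 4, Var(x̄₁−x̄₂) = σ²(1/n₁ + 1/(k·n₁)) = σ²·(k+1)/(k·n₁).
So n₁ = (1 + 1/k)·((z_{α/2} + z_β)/d)² = 1.250 × (2.802/0.45)².
n₁ = 1.250 × 38.77 = 48.5.
Round up: n₁ = 49, giving n₂ = 4 × 49 = 196.

n₁ = 49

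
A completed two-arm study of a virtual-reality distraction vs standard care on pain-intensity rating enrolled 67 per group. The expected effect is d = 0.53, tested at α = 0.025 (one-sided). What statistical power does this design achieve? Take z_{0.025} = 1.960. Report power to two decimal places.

power ≈ 0.87

For two equal groups, power = Φ(d·√(n/2) − z_{α}).
d·√(n/2) = 0.53 × √(67/2) = 0.53 × 5.788 = 3.068.
z_β = 3.068 − 1.960 = 1.108.
Power = Φ(1.108) = 0.866.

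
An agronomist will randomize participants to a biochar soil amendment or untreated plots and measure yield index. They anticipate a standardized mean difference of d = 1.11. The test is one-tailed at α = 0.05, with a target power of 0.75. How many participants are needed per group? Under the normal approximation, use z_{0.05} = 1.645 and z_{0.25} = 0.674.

n = 9 per group

For two independent groups with equal n: n = 2·((z_{α} + z_β) / d)².
z_{α} + z_β = 1.645 + 0.674 = 2.319.
n = 2 × (2.319 / 1.11)² = 2 × 2.089² = 2 × 4.36 = 8.7.
Round up to the next whole participant.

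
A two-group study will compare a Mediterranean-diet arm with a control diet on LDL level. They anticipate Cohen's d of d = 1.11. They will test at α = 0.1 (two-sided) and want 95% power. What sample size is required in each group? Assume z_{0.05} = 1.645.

For two independent groups with equal n: n = 2·((z_{α/2} + z_β) / d)².
z_{α/2} + z_β = 1.645 + 1.645 = 3.290.
n = 2 × (3.290 / 1.11)² = 2 × 2.964² = 2 × 8.79 = 17.6.
Round up to the next whole participant.

n = 18 per group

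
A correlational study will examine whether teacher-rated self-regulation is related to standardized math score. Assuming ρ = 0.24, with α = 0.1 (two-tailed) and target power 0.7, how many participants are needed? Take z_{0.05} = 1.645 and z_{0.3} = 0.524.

Fisher's z: C = ½·ln((1+r)/(1−r)) = ½·ln(1.6316) = 0.2448.
n = ((z_{α/2} + z_β)/C)² + 3.
(1.645 + 0.524) / 0.2448 = 2.169 / 0.2448 = 8.860.
n = 8.860² + 3 = 78.50 + 3 = 81.5.
Round up.

n = 82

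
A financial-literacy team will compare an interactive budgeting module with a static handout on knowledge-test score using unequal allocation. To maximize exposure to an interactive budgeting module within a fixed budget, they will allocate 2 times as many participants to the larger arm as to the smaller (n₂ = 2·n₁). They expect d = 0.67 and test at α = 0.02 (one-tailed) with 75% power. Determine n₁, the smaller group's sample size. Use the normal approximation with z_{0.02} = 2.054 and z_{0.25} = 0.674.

n₁ = 25

With allocation ratio k = n₂/n₁ = 2, Var(x̄₁−x̄₂) = σ²(1/n₁ + 1/(k·n₁)) = σ²·(k+1)/(k·n₁).
So n₁ = (1 + 1/k)·((z_{α} + z_β)/d)² = 1.500 × (2.728/0.67)².
n₁ = 1.500 × 16.58 = 24.9.
Round up: n₁ = 25, giving n₂ = 2 × 25 = 50.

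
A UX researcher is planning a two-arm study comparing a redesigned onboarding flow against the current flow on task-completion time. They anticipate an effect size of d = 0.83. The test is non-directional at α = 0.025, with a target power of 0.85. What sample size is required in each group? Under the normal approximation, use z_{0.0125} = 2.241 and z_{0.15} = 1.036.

n = 32 per group

For two independent groups with equal n: n = 2·((z_{α/2} + z_β) / d)².
z_{α/2} + z_β = 2.241 + 1.036 = 3.277.
n = 2 × (3.277 / 0.83)² = 2 × 3.948² = 2 × 15.59 = 31.2.
Round up to the next whole participant.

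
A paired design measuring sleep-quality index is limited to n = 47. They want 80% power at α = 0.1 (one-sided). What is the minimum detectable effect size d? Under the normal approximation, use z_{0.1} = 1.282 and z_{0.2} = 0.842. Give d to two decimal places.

For a single sample (or paired design) of n = 47: d_min = (z_{α} + z_β)/√n.
z-sum = 1.282 + 0.842 = 2.124.
d_min = 2.124 / √47 = 2.124 / 6.856 = 0.310.

d_min ≈ 0.31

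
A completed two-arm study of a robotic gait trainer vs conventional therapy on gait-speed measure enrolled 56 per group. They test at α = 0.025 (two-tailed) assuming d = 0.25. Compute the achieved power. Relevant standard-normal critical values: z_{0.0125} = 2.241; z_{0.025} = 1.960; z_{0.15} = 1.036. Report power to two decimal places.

For two equal groups, power = Φ(d·√(n/2) − z_{α/2}).
d·√(n/2) = 0.25 × √(56/2) = 0.25 × 5.292 = 1.323.
z_β = 1.323 − 2.241 = -0.918.
Power = Φ(-0.918) = 0.179.

power ≈ 0.18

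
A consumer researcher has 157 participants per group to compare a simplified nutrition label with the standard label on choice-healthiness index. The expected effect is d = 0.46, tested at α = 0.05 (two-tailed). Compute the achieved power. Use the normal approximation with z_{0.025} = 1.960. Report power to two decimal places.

power ≈ 0.98

For two equal groups, power = Φ(d·√(n/2) − z_{α/2}).
d·√(n/2) = 0.46 × √(157/2) = 0.46 × 8.860 = 4.076.
z_β = 4.076 − 1.960 = 2.116.
Power = Φ(2.116) = 0.983.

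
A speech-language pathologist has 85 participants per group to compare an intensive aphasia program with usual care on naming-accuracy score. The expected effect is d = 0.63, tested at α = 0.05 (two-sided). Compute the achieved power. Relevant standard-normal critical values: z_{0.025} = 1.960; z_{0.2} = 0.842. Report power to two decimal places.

power ≈ 0.98

For two equal groups, power = Φ(d·√(n/2) − z_{α/2}).
d·√(n/2) = 0.63 × √(85/2) = 0.63 × 6.519 = 4.107.
z_β = 4.107 − 1.960 = 2.147.
Power = Φ(2.147) = 0.984.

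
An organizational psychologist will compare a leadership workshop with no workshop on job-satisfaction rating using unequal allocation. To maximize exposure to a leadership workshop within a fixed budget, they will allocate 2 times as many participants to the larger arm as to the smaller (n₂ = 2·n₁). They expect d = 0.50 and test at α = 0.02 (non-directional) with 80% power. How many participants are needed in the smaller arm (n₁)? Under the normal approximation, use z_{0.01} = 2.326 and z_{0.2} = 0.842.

With allocation ratio k = n₂/n₁ = 2, Var(x̄₁−x̄₂) = σ²(1/n₁ + 1/(k·n₁)) = σ²·(k+1)/(k·n₁).
So n₁ = (1 + 1/k)·((z_{α/2} + z_β)/d)² = 1.500 × (3.168/0.50)².
n₁ = 1.500 × 40.14 = 60.2.
Round up: n₁ = 61, giving n₂ = 2 × 61 = 122.

n₁ = 61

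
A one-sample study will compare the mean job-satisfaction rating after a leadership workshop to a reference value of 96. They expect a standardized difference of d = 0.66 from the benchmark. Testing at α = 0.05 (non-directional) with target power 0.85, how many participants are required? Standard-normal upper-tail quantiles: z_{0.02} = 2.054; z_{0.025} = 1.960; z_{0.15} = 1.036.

n = 21

For a one-sample test: n = ((z_{α/2} + z_β) / d)².
z_{α/2} + z_β = 1.960 + 1.036 = 2.996.
n = (2.996 / 0.66)² = 4.539² = 20.61.
Round up.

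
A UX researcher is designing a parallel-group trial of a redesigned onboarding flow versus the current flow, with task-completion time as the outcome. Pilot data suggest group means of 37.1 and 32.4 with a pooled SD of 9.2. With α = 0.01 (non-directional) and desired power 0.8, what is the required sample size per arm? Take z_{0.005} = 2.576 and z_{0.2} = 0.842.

Cohen's d = |M₁ − M₂| / SD_pooled = |37.1 − 32.4| / 9.2 = 4.7 / 9.2 = 0.511.
For two independent groups with equal n: n = 2·((z_{α/2} + z_β) / d)².
z_{α/2} + z_β = 2.576 + 0.842 = 3.418.
n = 2 × (3.418 / 0.511)² = 2 × 6.689² = 2 × 44.74 = 89.5.
Round up to the next whole participant.

n = 90 per group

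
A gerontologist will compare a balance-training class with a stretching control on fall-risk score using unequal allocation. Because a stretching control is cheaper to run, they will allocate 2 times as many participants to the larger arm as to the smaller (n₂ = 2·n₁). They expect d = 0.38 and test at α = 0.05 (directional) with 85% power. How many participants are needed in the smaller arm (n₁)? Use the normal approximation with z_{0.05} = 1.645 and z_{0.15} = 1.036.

With allocation ratio k = n₂/n₁ = 2, Var(x̄₁−x̄₂) = σ²(1/n₁ + 1/(k·n₁)) = σ²·(k+1)/(k·n₁).
So n₁ = (1 + 1/k)·((z_{α} + z_β)/d)² = 1.500 × (2.681/0.38)².
n₁ = 1.500 × 49.78 = 74.7.
Round up: n₁ = 75, giving n₂ = 2 × 75 = 150.

n₁ = 75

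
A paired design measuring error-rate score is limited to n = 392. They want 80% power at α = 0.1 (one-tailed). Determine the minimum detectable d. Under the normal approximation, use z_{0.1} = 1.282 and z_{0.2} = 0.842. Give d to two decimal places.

d_min ≈ 0.11

For a single sample (or paired design) of n = 392: d_min = (z_{α} + z_β)/√n.
z-sum = 1.282 + 0.842 = 2.124.
d_min = 2.124 / √392 = 2.124 / 19.799 = 0.107.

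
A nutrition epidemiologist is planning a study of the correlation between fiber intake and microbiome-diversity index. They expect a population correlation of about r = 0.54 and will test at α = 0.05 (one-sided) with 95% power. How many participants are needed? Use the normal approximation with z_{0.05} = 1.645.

Fisher's z: C = ½·ln((1+r)/(1−r)) = ½·ln(3.3478) = 0.6042.
n = ((z_{α} + z_β)/C)² + 3.
(1.645 + 1.645) / 0.6042 = 3.290 / 0.6042 = 5.445.
n = 5.445² + 3 = 29.65 + 3 = 32.7.
Round up.

n = 33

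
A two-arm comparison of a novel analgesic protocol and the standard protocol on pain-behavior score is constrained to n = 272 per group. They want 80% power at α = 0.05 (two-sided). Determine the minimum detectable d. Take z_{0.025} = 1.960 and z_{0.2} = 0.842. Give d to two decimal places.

For two independent groups of n = 272 each: d_min = (z_{α/2} + z_β)·√(2/n).
z-sum = 1.960 + 0.842 = 2.802.
d_min = 2.802 × √(2/272) = 2.802 × 0.0857 = 0.240.

d_min ≈ 0.24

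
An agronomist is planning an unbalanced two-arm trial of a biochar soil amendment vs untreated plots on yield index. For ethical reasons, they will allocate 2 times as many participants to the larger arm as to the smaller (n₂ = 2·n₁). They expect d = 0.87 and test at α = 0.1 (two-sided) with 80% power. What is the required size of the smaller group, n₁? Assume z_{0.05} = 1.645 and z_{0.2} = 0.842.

With allocation ratio k = n₂/n₁ = 2, Var(x̄₁−x̄₂) = σ²(1/n₁ + 1/(k·n₁)) = σ²·(k+1)/(k·n₁).
So n₁ = (1 + 1/k)·((z_{α/2} + z_β)/d)² = 1.500 × (2.487/0.87)².
n₁ = 1.500 × 8.17 = 12.3.
Round up: n₁ = 13, giving n₂ = 2 × 13 = 26.

n₁ = 13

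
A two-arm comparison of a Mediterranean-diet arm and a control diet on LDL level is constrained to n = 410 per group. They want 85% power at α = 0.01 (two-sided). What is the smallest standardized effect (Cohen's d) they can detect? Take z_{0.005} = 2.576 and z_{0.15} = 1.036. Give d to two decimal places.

For two independent groups of n = 410 each: d_min = (z_{α/2} + z_β)·√(2/n).
z-sum = 2.576 + 1.036 = 3.612.
d_min = 3.612 × √(2/410) = 3.612 × 0.0698 = 0.252.

d_min ≈ 0.25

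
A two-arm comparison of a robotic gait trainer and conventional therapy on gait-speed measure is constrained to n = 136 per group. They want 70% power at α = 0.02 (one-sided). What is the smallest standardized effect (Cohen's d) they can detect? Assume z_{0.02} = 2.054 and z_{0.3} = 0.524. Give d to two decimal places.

d_min ≈ 0.31

For two independent groups of n = 136 each: d_min = (z_{α} + z_β)·√(2/n).
z-sum = 2.054 + 0.524 = 2.578.
d_min = 2.578 × √(2/136) = 2.578 × 0.1213 = 0.313.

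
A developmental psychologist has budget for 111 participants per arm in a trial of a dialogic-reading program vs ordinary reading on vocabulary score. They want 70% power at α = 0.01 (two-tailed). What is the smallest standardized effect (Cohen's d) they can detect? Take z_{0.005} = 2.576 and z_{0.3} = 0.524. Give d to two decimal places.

d_min ≈ 0.42

For two independent groups of n = 111 each: d_min = (z_{α/2} + z_β)·√(2/n).
z-sum = 2.576 + 0.524 = 3.100.
d_min = 3.100 × √(2/111) = 3.100 × 0.1342 = 0.416.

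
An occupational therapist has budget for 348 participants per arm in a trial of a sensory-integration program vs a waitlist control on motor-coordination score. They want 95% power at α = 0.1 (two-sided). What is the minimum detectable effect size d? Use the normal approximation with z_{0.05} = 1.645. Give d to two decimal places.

d_min ≈ 0.25

For two independent groups of n = 348 each: d_min = (z_{α/2} + z_β)·√(2/n).
z-sum = 1.645 + 1.645 = 3.290.
d_min = 3.290 × √(2/348) = 3.290 × 0.0758 = 0.249.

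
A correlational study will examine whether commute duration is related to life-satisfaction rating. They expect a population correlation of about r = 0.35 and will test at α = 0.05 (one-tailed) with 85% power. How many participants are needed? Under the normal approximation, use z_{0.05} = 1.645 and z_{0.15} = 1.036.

Fisher's z: C = ½·ln((1+r)/(1−r)) = ½·ln(2.0769) = 0.3654.
n = ((z_{α} + z_β)/C)² + 3.
(1.645 + 1.036) / 0.3654 = 2.681 / 0.3654 = 7.337.
n = 7.337² + 3 = 53.83 + 3 = 56.8.
Round up.

n = 57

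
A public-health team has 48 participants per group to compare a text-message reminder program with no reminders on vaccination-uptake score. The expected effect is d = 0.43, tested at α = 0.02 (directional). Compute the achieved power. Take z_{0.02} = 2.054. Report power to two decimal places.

power ≈ 0.52

For two equal groups, power = Φ(d·√(n/2) − z_{α}).
d·√(n/2) = 0.43 × √(48/2) = 0.43 × 4.899 = 2.107.
z_β = 2.107 − 2.054 = 0.053.
Power = Φ(0.053) = 0.521.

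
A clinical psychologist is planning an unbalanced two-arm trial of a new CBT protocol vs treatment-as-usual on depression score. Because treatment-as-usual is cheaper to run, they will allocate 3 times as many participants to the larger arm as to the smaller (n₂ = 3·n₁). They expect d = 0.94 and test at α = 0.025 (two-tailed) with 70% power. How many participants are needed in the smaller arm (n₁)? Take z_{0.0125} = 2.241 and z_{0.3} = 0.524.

n₁ = 12

With allocation ratio k = n₂/n₁ = 3, Var(x̄₁−x̄₂) = σ²(1/n₁ + 1/(k·n₁)) = σ²·(k+1)/(k·n₁).
So n₁ = (1 + 1/k)·((z_{α/2} + z_β)/d)² = 1.333 × (2.765/0.94)².
n₁ = 1.333 × 8.65 = 11.5.
Round up: n₁ = 12, giving n₂ = 3 × 12 = 36.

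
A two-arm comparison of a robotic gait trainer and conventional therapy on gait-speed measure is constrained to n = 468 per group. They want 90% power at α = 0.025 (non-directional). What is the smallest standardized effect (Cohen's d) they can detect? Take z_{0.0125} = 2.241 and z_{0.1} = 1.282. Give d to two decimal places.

d_min ≈ 0.23

For two independent groups of n = 468 each: d_min = (z_{α/2} + z_β)·√(2/n).
z-sum = 2.241 + 1.282 = 3.523.
d_min = 3.523 × √(2/468) = 3.523 × 0.0654 = 0.230.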